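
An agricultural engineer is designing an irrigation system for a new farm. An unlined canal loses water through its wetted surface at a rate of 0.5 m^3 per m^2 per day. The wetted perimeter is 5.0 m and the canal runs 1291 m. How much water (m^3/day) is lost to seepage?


S = C * P * L
  = 0.5 * 5.0 * 1291
  = 3227.50 m^3/day


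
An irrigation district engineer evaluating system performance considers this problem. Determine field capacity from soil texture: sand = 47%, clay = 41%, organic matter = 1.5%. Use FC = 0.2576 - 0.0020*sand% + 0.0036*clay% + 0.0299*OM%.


FC = 0.2576 - 0.0020*47 + 0.0036*41 + 0.0299*1.5
   = 0.2576 - 0.0940 + 0.1476 + 0.0449
   = 0.3561


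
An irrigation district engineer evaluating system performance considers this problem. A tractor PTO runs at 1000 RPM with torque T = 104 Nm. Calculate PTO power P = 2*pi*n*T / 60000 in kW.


P = 2*pi*n*T / 60000
  = 2*pi * 1000 * 104 / 60000
  = 653451.27 / 60000
  = 10.89 kW


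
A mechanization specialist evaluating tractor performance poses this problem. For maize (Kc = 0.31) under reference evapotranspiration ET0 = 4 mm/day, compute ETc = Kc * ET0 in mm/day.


ETc = Kc * ET0
    = 0.31 * 4
    = 1.24 mm/day


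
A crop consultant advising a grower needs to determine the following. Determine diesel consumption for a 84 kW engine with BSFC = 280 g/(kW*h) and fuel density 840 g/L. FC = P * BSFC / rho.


FC = P * BSFC / rho_fuel
   = 84 * 280 / 840
   = 23520 / 840
   = 28 L/h


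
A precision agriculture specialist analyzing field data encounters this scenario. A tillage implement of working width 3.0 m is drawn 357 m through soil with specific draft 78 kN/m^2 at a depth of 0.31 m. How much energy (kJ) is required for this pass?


E = k * d * w * L
  = 78 * 0.31 * 3.0 * 357
  = 25896.78 kJ


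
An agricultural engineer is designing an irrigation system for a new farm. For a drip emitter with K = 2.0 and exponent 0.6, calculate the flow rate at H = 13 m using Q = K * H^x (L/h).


Q = K * H^x
  = 2.0 * 13^0.6
  = 2.0 * 4.6598
  = 9.32 L/h


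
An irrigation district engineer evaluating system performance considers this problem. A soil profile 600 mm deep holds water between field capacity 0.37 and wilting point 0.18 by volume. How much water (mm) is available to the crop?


AW = (FC - WP) * D
   = (0.37 - 0.18) * 600
   = 0.19 * 600
   = 114 mm


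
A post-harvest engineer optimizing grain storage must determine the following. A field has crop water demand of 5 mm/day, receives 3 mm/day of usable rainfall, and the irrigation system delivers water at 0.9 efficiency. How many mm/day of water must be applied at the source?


IWR = (ETc - Pe) / Ea
    = (5 - 3) / 0.9
    = 2 / 0.9
    = 2.22 mm/day


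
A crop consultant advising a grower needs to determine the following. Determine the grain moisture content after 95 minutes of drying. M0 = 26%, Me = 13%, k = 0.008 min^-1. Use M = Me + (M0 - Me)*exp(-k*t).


M = Me + (M0 - Me) * e^(-k*t)
  = 13 + (26 - 13) * e^(-0.008*95)
  = 13 + 13 * e^(-0.760)
  = 13 + 13 * 0.46767
  = 13 + 6.0797
  = 19.08%


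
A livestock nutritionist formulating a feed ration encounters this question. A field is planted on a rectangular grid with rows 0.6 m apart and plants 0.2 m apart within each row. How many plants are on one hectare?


D = 10000 / (row_sp * plant_sp)
  = 10000 / (0.6 * 0.2)
  = 10000 / 0.1200
  = 83333.33 plants/ha


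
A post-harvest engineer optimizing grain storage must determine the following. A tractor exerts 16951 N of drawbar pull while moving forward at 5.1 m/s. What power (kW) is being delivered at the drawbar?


P = F * v / 1000
  = 16951 * 5.1 / 1000
  = 86450.10 / 1000
  = 86.45 kW


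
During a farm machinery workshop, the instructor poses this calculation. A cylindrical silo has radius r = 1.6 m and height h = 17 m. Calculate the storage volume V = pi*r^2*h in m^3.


V = pi * r^2 * h
  = pi * 1.6^2 * 17
  = pi * 2.56 * 17
  = 136.72 m^3


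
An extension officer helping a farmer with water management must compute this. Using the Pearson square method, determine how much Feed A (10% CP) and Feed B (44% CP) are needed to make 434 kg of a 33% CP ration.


parts_A = CP_b - target = 44 - 33 = 11
parts_B = target - CP_a = 33 - 10 = 23
total_parts = 11 + 23 = 34
Feed A = 434 * 11 / 34 = 140.41 kg
Feed B = 434 * 23 / 34 = 293.59 kg

140.41 kg


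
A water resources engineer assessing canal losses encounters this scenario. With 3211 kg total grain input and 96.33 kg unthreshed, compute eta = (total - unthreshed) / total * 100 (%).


eta = (total - unthreshed) / total * 100
    = (3211 - 96.33) / 3211 * 100
    = 3114.67 / 3211 * 100
    = 97%


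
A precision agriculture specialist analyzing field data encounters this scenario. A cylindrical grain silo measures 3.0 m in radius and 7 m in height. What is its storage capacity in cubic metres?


V = pi * r^2 * h
  = pi * 3.0^2 * 7
  = pi * 9 * 7
  = 197.92 m^3


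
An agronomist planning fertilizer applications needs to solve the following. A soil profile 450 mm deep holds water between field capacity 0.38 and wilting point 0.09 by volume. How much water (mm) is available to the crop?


AW = (FC - WP) * D
   = (0.38 - 0.09) * 450
   = 0.29 * 450
   = 130.50 mm


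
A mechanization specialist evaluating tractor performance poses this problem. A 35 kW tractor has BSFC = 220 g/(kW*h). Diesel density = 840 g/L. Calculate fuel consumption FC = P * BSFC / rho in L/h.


FC = P * BSFC / rho_fuel
   = 35 * 220 / 840
   = 7700 / 840
   = 9.17 L/h


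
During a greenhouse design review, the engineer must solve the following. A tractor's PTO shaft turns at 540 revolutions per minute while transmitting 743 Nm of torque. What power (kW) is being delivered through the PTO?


P = 2*pi*n*T / 60000
  = 2*pi * 540 * 743 / 60000
  = 2520939.61 / 60000
  = 42.02 kW


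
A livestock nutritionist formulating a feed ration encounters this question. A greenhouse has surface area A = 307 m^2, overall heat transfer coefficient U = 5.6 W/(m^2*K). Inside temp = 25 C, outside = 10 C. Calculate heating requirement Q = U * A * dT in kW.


dT = 25 - (10) = 15 K
Q = U * A * dT
  = 5.6 * 307 * 15
  = 25788 W = 25.79 kW


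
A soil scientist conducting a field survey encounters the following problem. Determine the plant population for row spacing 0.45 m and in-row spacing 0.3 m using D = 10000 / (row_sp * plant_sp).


D = 10000 / (row_sp * plant_sp)
  = 10000 / (0.45 * 0.3)
  = 10000 / 0.1350
  = 74074.07 plants/ha


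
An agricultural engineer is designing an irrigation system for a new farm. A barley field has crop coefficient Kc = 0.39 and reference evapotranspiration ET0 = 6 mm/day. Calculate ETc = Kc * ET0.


ETc = Kc * ET0
    = 0.39 * 6
    = 2.34 mm/day


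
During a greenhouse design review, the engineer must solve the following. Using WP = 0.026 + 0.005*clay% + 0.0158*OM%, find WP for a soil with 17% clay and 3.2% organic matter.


WP = 0.026 + 0.005*17 + 0.0158*3.2
   = 0.026 + 0.0850 + 0.0506
   = 0.1616


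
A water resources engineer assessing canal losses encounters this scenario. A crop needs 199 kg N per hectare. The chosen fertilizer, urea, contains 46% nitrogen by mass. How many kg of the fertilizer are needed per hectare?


Rate = N_required / (N_content / 100)
     = 199 / (46 / 100)
     = 199 / 0.46
     = 432.61 kg/ha


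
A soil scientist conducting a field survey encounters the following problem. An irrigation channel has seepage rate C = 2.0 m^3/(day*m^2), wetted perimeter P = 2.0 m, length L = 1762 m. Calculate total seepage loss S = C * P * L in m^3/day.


S = C * P * L
  = 2.0 * 2.0 * 1762
  = 7048 m^3/day


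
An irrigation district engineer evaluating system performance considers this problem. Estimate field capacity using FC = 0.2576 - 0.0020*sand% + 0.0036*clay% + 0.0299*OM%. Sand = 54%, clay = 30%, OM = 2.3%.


FC = 0.2576 - 0.0020*54 + 0.0036*30 + 0.0299*2.3
   = 0.2576 - 0.1080 + 0.1080 + 0.0688
   = 0.3264


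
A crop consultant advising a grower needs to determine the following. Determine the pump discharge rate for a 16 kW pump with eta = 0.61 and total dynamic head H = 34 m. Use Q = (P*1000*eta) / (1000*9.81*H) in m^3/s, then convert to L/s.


Q = (P * 1000 * eta) / (rho * g * H)
  = (16 * 1000 * 0.61) / (1000 * 9.81 * 34)
  = 9760 / 333540
  = 0.02926 m^3/s = 29.26 L/s


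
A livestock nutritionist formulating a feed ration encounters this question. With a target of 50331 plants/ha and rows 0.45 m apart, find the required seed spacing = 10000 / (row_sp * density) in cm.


spacing = 10000 / (row_sp * density)
        = 10000 / (0.45 * 50331)
        = 10000 / 22648.95
        = 0.44152 m = 44.15 cm


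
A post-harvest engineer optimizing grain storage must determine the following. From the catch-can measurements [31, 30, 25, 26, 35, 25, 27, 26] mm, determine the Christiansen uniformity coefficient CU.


xbar = 225 / 8 = 28.125
sum|xi - xbar| = 23.250
CU = 100 * (1 - 23.250 / (8 * 28.125))
   = 100 * (1 - 0.1033)
   = 89.67%


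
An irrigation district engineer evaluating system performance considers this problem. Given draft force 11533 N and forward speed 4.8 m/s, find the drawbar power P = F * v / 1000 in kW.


P = F * v / 1000
  = 11533 * 4.8 / 1000
  = 55358.40 / 1000
  = 55.36 kW


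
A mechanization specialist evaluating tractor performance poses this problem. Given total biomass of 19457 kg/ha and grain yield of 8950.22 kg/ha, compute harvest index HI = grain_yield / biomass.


HI = grain_yield / biomass
   = 8950.22 / 19457
   = 0.46


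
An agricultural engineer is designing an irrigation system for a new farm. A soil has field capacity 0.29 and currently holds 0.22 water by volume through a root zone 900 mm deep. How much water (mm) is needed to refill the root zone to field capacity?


SMD = (FC - theta) * D
    = (0.29 - 0.22) * 900
    = 0.070 * 900
    = 63 mm


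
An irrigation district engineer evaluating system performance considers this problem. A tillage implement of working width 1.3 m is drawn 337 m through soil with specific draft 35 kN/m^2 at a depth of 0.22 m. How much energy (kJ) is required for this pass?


E = k * d * w * L
  = 35 * 0.22 * 1.3 * 337
  = 3373.37 kJ


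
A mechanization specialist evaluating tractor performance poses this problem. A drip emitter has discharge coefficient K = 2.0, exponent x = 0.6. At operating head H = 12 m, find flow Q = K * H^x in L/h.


Q = K * H^x
  = 2.0 * 12^0.6
  = 2.0 * 4.4413
  = 8.88 L/h


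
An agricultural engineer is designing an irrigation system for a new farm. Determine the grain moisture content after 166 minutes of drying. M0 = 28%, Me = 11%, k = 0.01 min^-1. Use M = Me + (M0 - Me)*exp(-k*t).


M = Me + (M0 - Me) * e^(-k*t)
  = 11 + (28 - 11) * e^(-0.01*166)
  = 11 + 17 * e^(-1.660)
  = 11 + 17 * 0.19014
  = 11 + 3.2324
  = 14.23%


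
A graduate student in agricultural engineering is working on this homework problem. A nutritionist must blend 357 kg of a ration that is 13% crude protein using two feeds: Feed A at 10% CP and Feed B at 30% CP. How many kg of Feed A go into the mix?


parts_A = CP_b - target = 30 - 13 = 17
parts_B = target - CP_a = 13 - 10 = 3
total_parts = 17 + 3 = 20
Feed A = 357 * 17 / 20 = 303.45 kg
Feed B = 357 * 3 / 20 = 53.55 kg

303.45 kg


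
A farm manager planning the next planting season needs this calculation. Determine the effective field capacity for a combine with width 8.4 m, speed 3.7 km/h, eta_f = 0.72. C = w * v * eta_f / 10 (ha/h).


C = w * v * eta_f / 10
  = 8.4 * 3.7 * 0.72 / 10
  = 22.38 / 10
  = 2.24 ha/h


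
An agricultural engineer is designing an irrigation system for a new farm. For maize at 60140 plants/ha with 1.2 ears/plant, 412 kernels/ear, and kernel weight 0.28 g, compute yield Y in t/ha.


Y = density * ears * kernels * kw
  = 60140 * 1.2 * 412 * 0.28 g/ha
  = 8325300.48 g/ha
  = 8325.30 kg/ha = 8.33 t/ha


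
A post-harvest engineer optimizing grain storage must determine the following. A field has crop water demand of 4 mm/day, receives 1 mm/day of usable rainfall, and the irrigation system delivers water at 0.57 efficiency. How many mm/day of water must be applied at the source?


IWR = (ETc - Pe) / Ea
    = (4 - 1) / 0.57
    = 3 / 0.57
    = 5.26 mm/day


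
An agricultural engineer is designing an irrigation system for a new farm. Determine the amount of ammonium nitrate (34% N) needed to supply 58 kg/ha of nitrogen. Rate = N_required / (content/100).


Rate = N_required / (N_content / 100)
     = 58 / (34 / 100)
     = 58 / 0.34
     = 170.59 kg/ha


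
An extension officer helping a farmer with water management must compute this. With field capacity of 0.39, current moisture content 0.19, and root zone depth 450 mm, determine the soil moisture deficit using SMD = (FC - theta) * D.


SMD = (FC - theta) * D
    = (0.39 - 0.19) * 450
    = 0.200 * 450
    = 90 mm


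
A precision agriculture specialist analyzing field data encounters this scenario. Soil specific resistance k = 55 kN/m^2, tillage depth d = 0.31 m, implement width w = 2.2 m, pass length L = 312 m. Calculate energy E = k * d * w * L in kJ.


E = k * d * w * L
  = 55 * 0.31 * 2.2 * 312
  = 11703.12 kJ


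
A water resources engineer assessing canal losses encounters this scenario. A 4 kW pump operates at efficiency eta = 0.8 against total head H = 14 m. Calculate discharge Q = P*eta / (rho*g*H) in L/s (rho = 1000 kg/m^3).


Q = (P * 1000 * eta) / (rho * g * H)
  = (4 * 1000 * 0.8) / (1000 * 9.81 * 14)
  = 3200 / 137340
  = 0.02330 m^3/s = 23.30 L/s


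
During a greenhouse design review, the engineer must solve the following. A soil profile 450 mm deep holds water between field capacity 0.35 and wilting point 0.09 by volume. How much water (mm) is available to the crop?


AW = (FC - WP) * D
   = (0.35 - 0.09) * 450
   = 0.26 * 450
   = 117 mm


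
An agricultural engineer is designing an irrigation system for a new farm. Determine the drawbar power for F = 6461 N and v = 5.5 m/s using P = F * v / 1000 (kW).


P = F * v / 1000
  = 6461 * 5.5 / 1000
  = 35535.50 / 1000
  = 35.54 kW


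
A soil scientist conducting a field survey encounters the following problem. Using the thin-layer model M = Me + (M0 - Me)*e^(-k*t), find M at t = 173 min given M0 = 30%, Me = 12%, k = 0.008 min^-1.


M = Me + (M0 - Me) * e^(-k*t)
  = 12 + (30 - 12) * e^(-0.008*173)
  = 12 + 18 * e^(-1.384)
  = 12 + 18 * 0.25057
  = 12 + 4.5103
  = 16.51%


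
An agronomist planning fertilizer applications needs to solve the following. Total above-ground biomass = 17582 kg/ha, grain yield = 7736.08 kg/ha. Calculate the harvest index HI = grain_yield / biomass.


HI = grain_yield / biomass
   = 7736.08 / 17582
   = 0.44


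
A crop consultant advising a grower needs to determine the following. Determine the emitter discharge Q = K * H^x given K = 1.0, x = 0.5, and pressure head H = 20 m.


Q = K * H^x
  = 1.0 * 20^0.5
  = 1.0 * 4.4721
  = 4.47 L/h


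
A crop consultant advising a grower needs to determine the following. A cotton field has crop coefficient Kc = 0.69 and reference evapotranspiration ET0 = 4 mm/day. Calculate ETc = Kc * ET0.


ETc = Kc * ET0
    = 0.69 * 4
    = 2.76 mm/day


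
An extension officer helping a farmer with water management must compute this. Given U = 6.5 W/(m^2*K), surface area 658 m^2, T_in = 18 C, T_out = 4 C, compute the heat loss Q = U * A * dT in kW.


dT = 18 - (4) = 14 K
Q = U * A * dT
  = 6.5 * 658 * 14
  = 59878 W = 59.88 kW


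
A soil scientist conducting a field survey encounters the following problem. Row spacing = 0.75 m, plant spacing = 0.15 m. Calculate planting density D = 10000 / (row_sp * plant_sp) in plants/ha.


D = 10000 / (row_sp * plant_sp)
  = 10000 / (0.75 * 0.15)
  = 10000 / 0.1125
  = 88888.89 plants/ha


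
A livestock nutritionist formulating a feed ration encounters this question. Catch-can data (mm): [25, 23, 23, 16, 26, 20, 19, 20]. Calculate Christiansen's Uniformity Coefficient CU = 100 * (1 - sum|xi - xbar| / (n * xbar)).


xbar = 172 / 8 = 21.500
sum|xi - xbar| = 22
CU = 100 * (1 - 22 / (8 * 21.500))
   = 100 * (1 - 0.1279)
   = 87.21%


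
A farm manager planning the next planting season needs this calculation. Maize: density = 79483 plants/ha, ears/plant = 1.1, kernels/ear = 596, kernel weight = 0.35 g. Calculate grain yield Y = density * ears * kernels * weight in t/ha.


Y = density * ears * kernels * kw
  = 79483 * 1.1 * 596 * 0.35 g/ha
  = 18238169.18 g/ha
  = 18238.17 kg/ha = 18.24 t/ha


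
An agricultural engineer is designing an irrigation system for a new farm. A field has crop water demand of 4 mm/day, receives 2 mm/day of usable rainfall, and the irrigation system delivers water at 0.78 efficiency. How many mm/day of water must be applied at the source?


IWR = (ETc - Pe) / Ea
    = (4 - 2) / 0.78
    = 2 / 0.78
    = 2.56 mm/day


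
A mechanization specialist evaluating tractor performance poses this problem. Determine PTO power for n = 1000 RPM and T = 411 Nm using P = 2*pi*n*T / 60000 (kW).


P = 2*pi*n*T / 60000
  = 2*pi * 1000 * 411 / 60000
  = 2582389.16 / 60000
  = 43.04 kW


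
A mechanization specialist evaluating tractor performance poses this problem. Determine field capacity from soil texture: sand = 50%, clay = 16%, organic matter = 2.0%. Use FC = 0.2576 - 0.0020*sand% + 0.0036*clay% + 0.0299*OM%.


FC = 0.2576 - 0.0020*50 + 0.0036*16 + 0.0299*2.0
   = 0.2576 - 0.1000 + 0.0576 + 0.0598
   = 0.2750


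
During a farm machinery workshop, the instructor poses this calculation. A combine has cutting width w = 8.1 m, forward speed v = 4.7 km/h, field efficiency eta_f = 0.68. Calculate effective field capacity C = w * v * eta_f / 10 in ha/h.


C = w * v * eta_f / 10
  = 8.1 * 4.7 * 0.68 / 10
  = 25.89 / 10
  = 2.59 ha/h


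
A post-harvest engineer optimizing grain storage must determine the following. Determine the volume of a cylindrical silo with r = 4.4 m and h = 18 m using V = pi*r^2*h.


V = pi * r^2 * h
  = pi * 4.4^2 * 18
  = pi * 19.36 * 18
  = 1094.78 m^3


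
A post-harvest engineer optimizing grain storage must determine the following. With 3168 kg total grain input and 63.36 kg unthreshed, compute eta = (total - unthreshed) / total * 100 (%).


eta = (total - unthreshed) / total * 100
    = (3168 - 63.36) / 3168 * 100
    = 3104.64 / 3168 * 100
    = 98%


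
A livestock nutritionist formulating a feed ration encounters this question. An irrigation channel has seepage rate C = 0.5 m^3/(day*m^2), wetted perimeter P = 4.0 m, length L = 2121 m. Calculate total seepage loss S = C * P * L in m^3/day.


S = C * P * L
  = 0.5 * 4.0 * 2121
  = 4242 m^3/day


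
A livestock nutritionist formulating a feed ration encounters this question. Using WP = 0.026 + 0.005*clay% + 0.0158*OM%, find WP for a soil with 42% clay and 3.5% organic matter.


WP = 0.026 + 0.005*42 + 0.0158*3.5
   = 0.026 + 0.2100 + 0.0553
   = 0.2913


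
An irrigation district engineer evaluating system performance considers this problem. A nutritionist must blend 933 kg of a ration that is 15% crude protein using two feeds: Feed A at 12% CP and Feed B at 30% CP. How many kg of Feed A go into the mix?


parts_A = CP_b - target = 30 - 15 = 15
parts_B = target - CP_a = 15 - 12 = 3
total_parts = 15 + 3 = 18
Feed A = 933 * 15 / 18 = 777.50 kg
Feed B = 933 * 3 / 18 = 155.50 kg

777.50 kg


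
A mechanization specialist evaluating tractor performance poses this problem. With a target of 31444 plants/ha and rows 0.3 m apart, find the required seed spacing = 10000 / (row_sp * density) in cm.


spacing = 10000 / (row_sp * density)
        = 10000 / (0.3 * 31444)
        = 10000 / 9433.20
        = 1.06009 m = 106.01 cm


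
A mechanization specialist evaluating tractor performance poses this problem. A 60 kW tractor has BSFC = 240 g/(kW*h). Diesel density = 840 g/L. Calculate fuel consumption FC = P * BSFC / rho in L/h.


FC = P * BSFC / rho_fuel
   = 60 * 240 / 840
   = 14400 / 840
   = 17.14 L/h


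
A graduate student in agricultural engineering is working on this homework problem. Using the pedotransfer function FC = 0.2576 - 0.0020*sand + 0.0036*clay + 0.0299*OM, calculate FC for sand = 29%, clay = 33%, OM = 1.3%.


FC = 0.2576 - 0.0020*29 + 0.0036*33 + 0.0299*1.3
   = 0.2576 - 0.0580 + 0.1188 + 0.0389
   = 0.3573


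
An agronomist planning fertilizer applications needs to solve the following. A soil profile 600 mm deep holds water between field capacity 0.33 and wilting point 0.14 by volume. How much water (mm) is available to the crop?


AW = (FC - WP) * D
   = (0.33 - 0.14) * 600
   = 0.19 * 600
   = 114 mm


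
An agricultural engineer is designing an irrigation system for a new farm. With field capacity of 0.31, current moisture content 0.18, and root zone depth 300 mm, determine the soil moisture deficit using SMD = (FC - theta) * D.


SMD = (FC - theta) * D
    = (0.31 - 0.18) * 300
    = 0.130 * 300
    = 39 mm


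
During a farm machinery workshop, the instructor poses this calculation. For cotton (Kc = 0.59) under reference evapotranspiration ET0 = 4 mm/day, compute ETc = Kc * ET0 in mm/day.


ETc = Kc * ET0
    = 0.59 * 4
    = 2.36 mm/day


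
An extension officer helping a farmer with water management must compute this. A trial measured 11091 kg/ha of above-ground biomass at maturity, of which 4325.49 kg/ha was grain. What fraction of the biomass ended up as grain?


HI = grain_yield / biomass
   = 4325.49 / 11091
   = 0.39


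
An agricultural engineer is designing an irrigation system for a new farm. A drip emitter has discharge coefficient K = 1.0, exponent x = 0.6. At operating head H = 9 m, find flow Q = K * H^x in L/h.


Q = K * H^x
  = 1.0 * 9^0.6
  = 1.0 * 3.7372
  = 3.74 L/h


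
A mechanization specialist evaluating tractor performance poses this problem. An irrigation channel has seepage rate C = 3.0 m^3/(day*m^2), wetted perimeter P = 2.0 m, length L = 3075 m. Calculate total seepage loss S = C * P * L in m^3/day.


S = C * P * L
  = 3.0 * 2.0 * 3075
  = 18450 m^3/day


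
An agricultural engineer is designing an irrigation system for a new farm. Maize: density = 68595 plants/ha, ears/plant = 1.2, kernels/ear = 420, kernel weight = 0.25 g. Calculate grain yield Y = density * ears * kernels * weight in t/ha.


Y = density * ears * kernels * kw
  = 68595 * 1.2 * 420 * 0.25 g/ha
  = 8642970 g/ha
  = 8642.97 kg/ha = 8.64 t/ha


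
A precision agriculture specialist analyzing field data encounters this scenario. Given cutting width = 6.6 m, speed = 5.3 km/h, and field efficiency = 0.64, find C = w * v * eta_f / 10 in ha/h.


C = w * v * eta_f / 10
  = 6.6 * 5.3 * 0.64 / 10
  = 22.39 / 10
  = 2.24 ha/h


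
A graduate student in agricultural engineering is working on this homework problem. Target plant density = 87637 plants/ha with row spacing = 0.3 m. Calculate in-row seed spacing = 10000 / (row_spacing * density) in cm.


spacing = 10000 / (row_sp * density)
        = 10000 / (0.3 * 87637)
        = 10000 / 26291.10
        = 0.38036 m = 38.04 cm


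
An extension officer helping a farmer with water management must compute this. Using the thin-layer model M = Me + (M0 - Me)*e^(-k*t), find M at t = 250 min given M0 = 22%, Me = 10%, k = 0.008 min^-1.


M = Me + (M0 - Me) * e^(-k*t)
  = 10 + (22 - 10) * e^(-0.008*250)
  = 10 + 12 * e^(-2)
  = 10 + 12 * 0.13534
  = 10 + 1.6240
  = 11.62%


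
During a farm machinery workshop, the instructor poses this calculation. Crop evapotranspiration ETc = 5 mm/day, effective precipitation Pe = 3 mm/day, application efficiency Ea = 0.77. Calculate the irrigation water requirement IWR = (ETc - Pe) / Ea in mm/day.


IWR = (ETc - Pe) / Ea
    = (5 - 3) / 0.77
    = 2 / 0.77
    = 2.60 mm/day


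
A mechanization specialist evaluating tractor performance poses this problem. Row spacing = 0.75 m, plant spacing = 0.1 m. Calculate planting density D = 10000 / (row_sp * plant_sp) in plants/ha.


D = 10000 / (row_sp * plant_sp)
  = 10000 / (0.75 * 0.1)
  = 10000 / 0.0750
  = 133333.33 plants/ha


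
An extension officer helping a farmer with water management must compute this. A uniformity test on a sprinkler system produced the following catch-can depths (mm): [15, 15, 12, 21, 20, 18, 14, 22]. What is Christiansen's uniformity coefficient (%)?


xbar = 137 / 8 = 17.125
sum|xi - xbar| = 25
CU = 100 * (1 - 25 / (8 * 17.125))
   = 100 * (1 - 0.1825)
   = 81.75%


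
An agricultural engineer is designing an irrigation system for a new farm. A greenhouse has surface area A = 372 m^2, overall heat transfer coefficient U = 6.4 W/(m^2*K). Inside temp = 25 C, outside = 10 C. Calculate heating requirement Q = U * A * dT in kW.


dT = 25 - (10) = 15 K
Q = U * A * dT
  = 6.4 * 372 * 15
  = 35712 W = 35.71 kW


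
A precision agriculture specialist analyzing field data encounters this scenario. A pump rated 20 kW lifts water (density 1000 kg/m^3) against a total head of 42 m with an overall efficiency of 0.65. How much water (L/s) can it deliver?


Q = (P * 1000 * eta) / (rho * g * H)
  = (20 * 1000 * 0.65) / (1000 * 9.81 * 42)
  = 13000 / 412020
  = 0.03155 m^3/s = 31.55 L/s


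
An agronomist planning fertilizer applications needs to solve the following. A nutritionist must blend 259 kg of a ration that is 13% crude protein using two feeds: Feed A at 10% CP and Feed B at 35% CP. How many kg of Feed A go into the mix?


parts_A = CP_b - target = 35 - 13 = 22
parts_B = target - CP_a = 13 - 10 = 3
total_parts = 22 + 3 = 25
Feed A = 259 * 22 / 25 = 227.92 kg
Feed B = 259 * 3 / 25 = 31.08 kg

227.92 kg


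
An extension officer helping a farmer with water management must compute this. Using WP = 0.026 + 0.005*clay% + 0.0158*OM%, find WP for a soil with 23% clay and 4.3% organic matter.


WP = 0.026 + 0.005*23 + 0.0158*4.3
   = 0.026 + 0.1150 + 0.0679
   = 0.2089


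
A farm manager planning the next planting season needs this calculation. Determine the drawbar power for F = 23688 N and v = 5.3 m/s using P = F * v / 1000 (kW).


P = F * v / 1000
  = 23688 * 5.3 / 1000
  = 125546.40 / 1000
  = 125.55 kW


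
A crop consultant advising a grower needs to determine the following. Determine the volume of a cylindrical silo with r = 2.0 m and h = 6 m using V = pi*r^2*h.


V = pi * r^2 * h
  = pi * 2.0^2 * 6
  = pi * 4 * 6
  = 75.40 m^3


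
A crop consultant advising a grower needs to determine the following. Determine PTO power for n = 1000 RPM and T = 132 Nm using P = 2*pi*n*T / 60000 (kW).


P = 2*pi*n*T / 60000
  = 2*pi * 1000 * 132 / 60000
  = 829380.46 / 60000
  = 13.82 kW


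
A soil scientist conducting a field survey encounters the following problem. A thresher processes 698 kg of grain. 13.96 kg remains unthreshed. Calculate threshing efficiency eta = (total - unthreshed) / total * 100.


eta = (total - unthreshed) / total * 100
    = (698 - 13.96) / 698 * 100
    = 684.04 / 698 * 100
    = 98%


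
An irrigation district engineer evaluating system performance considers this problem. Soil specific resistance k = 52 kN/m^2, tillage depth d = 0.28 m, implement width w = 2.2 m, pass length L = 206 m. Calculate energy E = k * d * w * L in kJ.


E = k * d * w * L
  = 52 * 0.28 * 2.2 * 206
  = 6598.59 kJ


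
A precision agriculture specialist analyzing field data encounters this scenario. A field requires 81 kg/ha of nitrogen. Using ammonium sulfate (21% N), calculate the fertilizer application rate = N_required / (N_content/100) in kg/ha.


Rate = N_required / (N_content / 100)
     = 81 / (21 / 100)
     = 81 / 0.21
     = 385.71 kg/ha


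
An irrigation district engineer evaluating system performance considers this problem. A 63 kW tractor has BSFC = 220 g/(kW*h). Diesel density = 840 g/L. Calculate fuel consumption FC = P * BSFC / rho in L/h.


FC = P * BSFC / rho_fuel
   = 63 * 220 / 840
   = 13860 / 840
   = 16.50 L/h


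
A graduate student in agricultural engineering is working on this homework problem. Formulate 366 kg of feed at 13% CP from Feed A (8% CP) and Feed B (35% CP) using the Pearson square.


parts_A = CP_b - target = 35 - 13 = 22
parts_B = target - CP_a = 13 - 8 = 5
total_parts = 22 + 5 = 27
Feed A = 366 * 22 / 27 = 298.22 kg
Feed B = 366 * 5 / 27 = 67.78 kg

298.22 kg


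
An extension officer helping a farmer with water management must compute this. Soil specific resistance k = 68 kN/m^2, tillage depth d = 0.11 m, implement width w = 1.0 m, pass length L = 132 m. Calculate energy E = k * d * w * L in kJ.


E = k * d * w * L
  = 68 * 0.11 * 1.0 * 132
  = 987.36 kJ


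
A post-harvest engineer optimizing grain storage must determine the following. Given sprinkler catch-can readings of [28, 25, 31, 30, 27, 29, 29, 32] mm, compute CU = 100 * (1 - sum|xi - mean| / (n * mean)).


xbar = 231 / 8 = 28.875
sum|xi - xbar| = 13.250
CU = 100 * (1 - 13.250 / (8 * 28.875))
   = 100 * (1 - 0.0574)
   = 94.26%


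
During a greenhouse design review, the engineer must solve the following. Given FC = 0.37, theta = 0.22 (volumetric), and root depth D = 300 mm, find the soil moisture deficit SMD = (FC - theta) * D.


SMD = (FC - theta) * D
    = (0.37 - 0.22) * 300
    = 0.150 * 300
    = 45 mm


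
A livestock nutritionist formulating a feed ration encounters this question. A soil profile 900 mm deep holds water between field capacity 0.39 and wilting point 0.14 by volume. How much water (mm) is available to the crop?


AW = (FC - WP) * D
   = (0.39 - 0.14) * 900
   = 0.25 * 900
   = 225 mm


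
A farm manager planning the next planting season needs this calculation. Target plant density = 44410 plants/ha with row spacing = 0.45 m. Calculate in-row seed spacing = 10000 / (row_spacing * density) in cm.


spacing = 10000 / (row_sp * density)
        = 10000 / (0.45 * 44410)
        = 10000 / 19984.50
        = 0.50039 m = 50.04 cm


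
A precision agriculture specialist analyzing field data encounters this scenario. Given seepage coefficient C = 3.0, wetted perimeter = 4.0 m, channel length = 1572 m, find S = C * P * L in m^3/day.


S = C * P * L
  = 3.0 * 4.0 * 1572
  = 18864 m^3/day


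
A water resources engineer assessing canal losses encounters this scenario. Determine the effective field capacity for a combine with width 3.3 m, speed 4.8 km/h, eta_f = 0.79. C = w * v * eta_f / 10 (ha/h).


C = w * v * eta_f / 10
  = 3.3 * 4.8 * 0.79 / 10
  = 12.51 / 10
  = 1.25 ha/h


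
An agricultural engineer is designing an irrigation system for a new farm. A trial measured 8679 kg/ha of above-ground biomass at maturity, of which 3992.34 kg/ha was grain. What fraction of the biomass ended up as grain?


HI = grain_yield / biomass
   = 3992.34 / 8679
   = 0.46


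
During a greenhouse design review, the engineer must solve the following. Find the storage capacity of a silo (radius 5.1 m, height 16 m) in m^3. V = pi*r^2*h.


V = pi * r^2 * h
  = pi * 5.1^2 * 16
  = pi * 26.01 * 16
  = 1307.41 m^3


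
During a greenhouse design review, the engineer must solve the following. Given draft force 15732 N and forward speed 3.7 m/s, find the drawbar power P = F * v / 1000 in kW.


P = F * v / 1000
  = 15732 * 3.7 / 1000
  = 58208.40 / 1000
  = 58.21 kW


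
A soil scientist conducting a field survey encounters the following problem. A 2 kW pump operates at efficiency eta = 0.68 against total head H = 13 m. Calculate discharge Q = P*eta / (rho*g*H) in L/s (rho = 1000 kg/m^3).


Q = (P * 1000 * eta) / (rho * g * H)
  = (2 * 1000 * 0.68) / (1000 * 9.81 * 13)
  = 1360 / 127530
  = 0.01066 m^3/s = 10.66 L/s


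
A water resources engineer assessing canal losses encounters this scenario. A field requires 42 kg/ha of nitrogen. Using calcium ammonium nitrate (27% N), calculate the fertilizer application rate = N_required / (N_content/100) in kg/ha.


Rate = N_required / (N_content / 100)
     = 42 / (27 / 100)
     = 42 / 0.27
     = 155.56 kg/ha


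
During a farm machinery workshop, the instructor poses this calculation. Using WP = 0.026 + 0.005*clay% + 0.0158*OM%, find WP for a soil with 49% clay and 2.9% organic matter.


WP = 0.026 + 0.005*49 + 0.0158*2.9
   = 0.026 + 0.2450 + 0.0458
   = 0.3168


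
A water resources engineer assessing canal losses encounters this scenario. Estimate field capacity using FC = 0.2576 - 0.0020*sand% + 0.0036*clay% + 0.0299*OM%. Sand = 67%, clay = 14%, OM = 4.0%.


FC = 0.2576 - 0.0020*67 + 0.0036*14 + 0.0299*4.0
   = 0.2576 - 0.1340 + 0.0504 + 0.1196
   = 0.2936


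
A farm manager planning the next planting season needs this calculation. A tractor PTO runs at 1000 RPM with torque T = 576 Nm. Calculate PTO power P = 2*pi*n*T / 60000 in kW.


P = 2*pi*n*T / 60000
  = 2*pi * 1000 * 576 / 60000
  = 3619114.74 / 60000
  = 60.32 kW


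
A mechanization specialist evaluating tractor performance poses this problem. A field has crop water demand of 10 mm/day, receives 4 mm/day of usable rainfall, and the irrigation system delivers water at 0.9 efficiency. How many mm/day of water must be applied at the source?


IWR = (ETc - Pe) / Ea
    = (10 - 4) / 0.9
    = 6 / 0.9
    = 6.67 mm/day


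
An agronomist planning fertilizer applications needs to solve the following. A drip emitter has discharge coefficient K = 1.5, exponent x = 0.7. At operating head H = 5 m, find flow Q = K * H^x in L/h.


Q = K * H^x
  = 1.5 * 5^0.7
  = 1.5 * 3.0852
  = 4.63 L/h


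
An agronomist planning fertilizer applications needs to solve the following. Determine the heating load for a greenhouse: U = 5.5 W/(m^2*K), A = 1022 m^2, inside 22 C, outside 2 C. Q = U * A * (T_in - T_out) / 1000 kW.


dT = 22 - (2) = 20 K
Q = U * A * dT
  = 5.5 * 1022 * 20
  = 112420 W = 112.42 kW


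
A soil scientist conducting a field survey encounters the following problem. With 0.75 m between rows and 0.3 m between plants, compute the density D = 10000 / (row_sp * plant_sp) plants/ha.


D = 10000 / (row_sp * plant_sp)
  = 10000 / (0.75 * 0.3)
  = 10000 / 0.2250
  = 44444.44 plants/ha


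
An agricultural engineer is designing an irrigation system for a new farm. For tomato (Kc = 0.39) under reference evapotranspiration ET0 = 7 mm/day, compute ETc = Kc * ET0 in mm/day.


ETc = Kc * ET0
    = 0.39 * 7
    = 2.73 mm/day


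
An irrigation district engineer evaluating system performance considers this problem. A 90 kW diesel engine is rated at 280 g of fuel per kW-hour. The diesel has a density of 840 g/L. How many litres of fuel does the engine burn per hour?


FC = P * BSFC / rho_fuel
   = 90 * 280 / 840
   = 25200 / 840
   = 30 L/h


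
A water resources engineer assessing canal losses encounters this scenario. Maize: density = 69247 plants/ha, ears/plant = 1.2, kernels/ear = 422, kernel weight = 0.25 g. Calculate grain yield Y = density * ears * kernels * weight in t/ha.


Y = density * ears * kernels * kw
  = 69247 * 1.2 * 422 * 0.25 g/ha
  = 8766670.20 g/ha
  = 8766.67 kg/ha = 8.77 t/ha


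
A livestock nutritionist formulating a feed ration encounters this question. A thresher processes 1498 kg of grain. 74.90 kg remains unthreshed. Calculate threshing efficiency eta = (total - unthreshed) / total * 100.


eta = (total - unthreshed) / total * 100
    = (1498 - 74.90) / 1498 * 100
    = 1423.10 / 1498 * 100
    = 95%


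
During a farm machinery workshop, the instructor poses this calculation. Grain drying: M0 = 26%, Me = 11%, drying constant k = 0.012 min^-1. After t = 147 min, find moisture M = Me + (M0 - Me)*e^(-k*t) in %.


M = Me + (M0 - Me) * e^(-k*t)
  = 11 + (26 - 11) * e^(-0.012*147)
  = 11 + 15 * e^(-1.764)
  = 11 + 15 * 0.17136
  = 11 + 2.5704
  = 13.57%


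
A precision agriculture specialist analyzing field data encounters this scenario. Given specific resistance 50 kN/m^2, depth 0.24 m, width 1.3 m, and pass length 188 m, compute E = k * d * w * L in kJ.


E = k * d * w * L
  = 50 * 0.24 * 1.3 * 188
  = 2932.80 kJ


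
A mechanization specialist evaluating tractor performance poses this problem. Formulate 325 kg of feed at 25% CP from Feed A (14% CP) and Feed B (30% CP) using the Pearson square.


parts_A = CP_b - target = 30 - 25 = 5
parts_B = target - CP_a = 25 - 14 = 11
total_parts = 5 + 11 = 16
Feed A = 325 * 5 / 16 = 101.56 kg
Feed B = 325 * 11 / 16 = 223.44 kg

101.56 kg


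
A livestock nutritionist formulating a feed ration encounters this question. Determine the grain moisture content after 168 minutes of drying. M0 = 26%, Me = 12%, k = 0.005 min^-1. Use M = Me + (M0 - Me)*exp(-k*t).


M = Me + (M0 - Me) * e^(-k*t)
  = 12 + (26 - 12) * e^(-0.005*168)
  = 12 + 14 * e^(-0.840)
  = 12 + 14 * 0.43171
  = 12 + 6.0439
  = 18.04%


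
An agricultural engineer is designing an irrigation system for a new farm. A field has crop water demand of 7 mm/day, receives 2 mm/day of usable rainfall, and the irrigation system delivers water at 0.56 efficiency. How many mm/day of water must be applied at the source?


IWR = (ETc - Pe) / Ea
    = (7 - 2) / 0.56
    = 5 / 0.56
    = 8.93 mm/day


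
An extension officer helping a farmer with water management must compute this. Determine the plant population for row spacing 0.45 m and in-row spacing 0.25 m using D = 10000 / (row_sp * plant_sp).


D = 10000 / (row_sp * plant_sp)
  = 10000 / (0.45 * 0.25)
  = 10000 / 0.1125
  = 88888.89 plants/ha


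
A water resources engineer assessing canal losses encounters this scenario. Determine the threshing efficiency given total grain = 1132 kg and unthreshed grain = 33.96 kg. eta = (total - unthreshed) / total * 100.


eta = (total - unthreshed) / total * 100
    = (1132 - 33.96) / 1132 * 100
    = 1098.04 / 1132 * 100
    = 97%


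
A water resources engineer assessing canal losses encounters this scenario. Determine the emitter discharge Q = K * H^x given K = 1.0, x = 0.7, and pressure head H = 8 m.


Q = K * H^x
  = 1.0 * 8^0.7
  = 1.0 * 4.2871
  = 4.29 L/h


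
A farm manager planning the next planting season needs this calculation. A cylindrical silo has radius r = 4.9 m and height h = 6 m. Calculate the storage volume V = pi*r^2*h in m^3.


V = pi * r^2 * h
  = pi * 4.9^2 * 6
  = pi * 24.01 * 6
  = 452.58 m^3


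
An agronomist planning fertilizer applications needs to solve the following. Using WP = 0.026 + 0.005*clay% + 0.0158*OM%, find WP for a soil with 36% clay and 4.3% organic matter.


WP = 0.026 + 0.005*36 + 0.0158*4.3
   = 0.026 + 0.1800 + 0.0679
   = 0.2739


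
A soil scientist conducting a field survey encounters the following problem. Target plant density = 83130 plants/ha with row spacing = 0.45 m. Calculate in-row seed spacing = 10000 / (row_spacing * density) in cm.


spacing = 10000 / (row_sp * density)
        = 10000 / (0.45 * 83130)
        = 10000 / 37408.50
        = 0.26732 m = 26.73 cm


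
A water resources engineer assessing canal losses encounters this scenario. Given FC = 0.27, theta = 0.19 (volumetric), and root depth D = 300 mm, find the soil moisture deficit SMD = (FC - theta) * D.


SMD = (FC - theta) * D
    = (0.27 - 0.19) * 300
    = 0.080 * 300
    = 24 mm


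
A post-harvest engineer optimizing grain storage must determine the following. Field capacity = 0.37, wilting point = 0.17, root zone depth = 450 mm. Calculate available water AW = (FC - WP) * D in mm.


AW = (FC - WP) * D
   = (0.37 - 0.17) * 450
   = 0.20 * 450
   = 90 mm


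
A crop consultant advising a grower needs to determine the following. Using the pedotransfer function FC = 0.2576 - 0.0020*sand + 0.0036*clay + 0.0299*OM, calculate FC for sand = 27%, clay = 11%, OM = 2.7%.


FC = 0.2576 - 0.0020*27 + 0.0036*11 + 0.0299*2.7
   = 0.2576 - 0.0540 + 0.0396 + 0.0807
   = 0.3239


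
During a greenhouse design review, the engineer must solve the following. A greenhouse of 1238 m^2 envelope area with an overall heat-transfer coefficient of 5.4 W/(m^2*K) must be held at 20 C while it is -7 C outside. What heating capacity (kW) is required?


dT = 20 - (-7) = 27 K
Q = U * A * dT
  = 5.4 * 1238 * 27
  = 180500.40 W = 180.50 kW
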